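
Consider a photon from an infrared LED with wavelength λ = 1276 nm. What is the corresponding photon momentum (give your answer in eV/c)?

0.972 eV/c

(h = 6.62607015·10^-34 J·s, c = 2.99792458·10^8 m/s, 1 eV = 1.602176634·10^-19 J.)
First convert: λ = 1276 nm = 1.276·10^-6 m.
Apply p = h/λ: p = 5.193·10^-28 kg·m/s.
Converting to eV/c: p = 0.9717 eV/c ≈ 0.972 eV/c.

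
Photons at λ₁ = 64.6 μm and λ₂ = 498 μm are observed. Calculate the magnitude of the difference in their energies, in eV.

Using E = hc/λ: E₁ = 3.075 × 10^-21 J, E₂ = 3.989 × 10^-22 J.
|ΔE| = |3.075 × 10^-21 − 3.989 × 10^-22| = 2.68 × 10^-21 J = 0.0167 eV.

0.0167 eV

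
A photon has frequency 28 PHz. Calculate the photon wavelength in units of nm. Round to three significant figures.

10.7 nm

Convert to SI: f = 28 PHz = 2.8 × 10^16 Hz.
The photon relation is λ = c/f, giving λ = 1.071 × 10^-8 m.
Converting to nm: λ = 10.71 nm ≈ 10.7 nm.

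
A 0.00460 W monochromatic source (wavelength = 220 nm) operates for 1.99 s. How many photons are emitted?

Total energy: E_total = P·t = 0.00460 × 1.99 = 0.009154 J.
Per-photon energy: E = 9.029e-19 J.
N = E_total / E_photon = 1.01e16.

1.01e16 photons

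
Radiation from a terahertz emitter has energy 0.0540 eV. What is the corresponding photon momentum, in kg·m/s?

2.89 × 10^-29 kg·m/s

First convert: E = 0.0540 eV = 8.6518 × 10^-21 J.
Since p = E/c for a photon, p = 2.886 × 10^-29 kg·m/s.
So p ≈ 2.89 × 10^-29 kg·m/s.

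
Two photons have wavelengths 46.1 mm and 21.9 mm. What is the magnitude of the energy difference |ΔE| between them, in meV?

Using E = hc/λ: E₁ = 4.309e-24 J, E₂ = 9.071e-24 J.
|ΔE| = |4.309e-24 − 9.071e-24| = 4.76e-24 J = 0.0297 meV.

0.0297 meV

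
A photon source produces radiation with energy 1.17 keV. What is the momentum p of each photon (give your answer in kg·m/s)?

6.25 × 10^-25 kg·m/s

(c = 2.99792458 × 10^8 m/s, 1 eV = 1.602176634 × 10^-19 J.)
Convert to SI: E = 1.17 keV = 1.8745 × 10^-16 J.
Since p = E/c for a photon, p = 6.253 × 10^-25 kg·m/s.
So p ≈ 6.25 × 10^-25 kg·m/s.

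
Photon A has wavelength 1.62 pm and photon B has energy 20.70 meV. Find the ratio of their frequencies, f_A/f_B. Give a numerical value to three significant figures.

f_A = 1.851e20 Hz (from wavelength = 1.62 pm, via f = c/λ).
f_B = 5.005e12 Hz (from energy = 20.70 meV, via f = E/h).
Ratio = 1.851e20 / 5.005e12 = 3.70e7.

3.70e7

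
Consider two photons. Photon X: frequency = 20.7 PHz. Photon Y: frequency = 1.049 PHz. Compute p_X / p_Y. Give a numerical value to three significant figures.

p_X = 4.575 × 10^-26 kg·m/s (from frequency = 20.7 PHz, via p = hf/c).
p_Y = 2.319 × 10^-27 kg·m/s (from frequency = 1.049 PHz, via p = hf/c).
Ratio = 4.575 × 10^-26 / 2.319 × 10^-27 = 19.7.

19.7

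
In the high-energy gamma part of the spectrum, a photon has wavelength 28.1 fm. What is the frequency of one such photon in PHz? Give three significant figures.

1.07e7 PHz

In SI units: λ = 28.1 fm = 2.81e-14 m.
Since f = c/λ for a photon, f = 1.067e22 Hz.
Converting to PHz: f = 1.067e7 PHz ≈ 1.07e7 PHz.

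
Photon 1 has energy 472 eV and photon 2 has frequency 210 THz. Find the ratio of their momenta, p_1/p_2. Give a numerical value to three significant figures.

543

p_1 = 2.523·10^-25 kg·m/s (from energy = 472 eV, via p = E/c).
p_2 = 4.641·10^-28 kg·m/s (from frequency = 210 THz, via p = hf/c).
Ratio = 2.523·10^-25 / 4.641·10^-28 = 543.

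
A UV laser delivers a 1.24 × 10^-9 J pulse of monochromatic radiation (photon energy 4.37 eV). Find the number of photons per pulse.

Per-photon energy: E = 7.002 × 10^-19 J (from energy = 4.37 eV).
N = E_total / E_photon = 1.24 × 10^-9 J / 7.002 × 10^-19 J = 1.77 × 10^9.

1.77 × 10^9 photons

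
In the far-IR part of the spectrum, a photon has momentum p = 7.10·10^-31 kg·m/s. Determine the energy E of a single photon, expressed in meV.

Use c = 2.99792458·10^8 m/s, 1 eV = 1.602176634·10^-19 J.
Apply E = pc: E = 2.129·10^-22 J.
Converting to meV: E = 1.329 meV ≈ 1.33 meV.

1.33 meV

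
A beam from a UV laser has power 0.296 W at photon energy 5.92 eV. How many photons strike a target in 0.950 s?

Total energy: E_total = P·t = 0.296 × 0.950 = 0.2812 J.
Per-photon energy: E = 9.485e-19 J.
N = E_total / E_photon = 2.96e17.

2.96e17 photons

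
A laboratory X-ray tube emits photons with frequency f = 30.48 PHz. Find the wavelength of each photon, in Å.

Take c = 2.99792458 × 10^8 m/s.
First convert: f = 30.48 PHz = 3.048 × 10^16 Hz.
Apply λ = c/f: λ = 9.836 × 10^-9 m.
Converting to Å: λ = 98.36 Å ≈ 98.4 Å.

98.4 Å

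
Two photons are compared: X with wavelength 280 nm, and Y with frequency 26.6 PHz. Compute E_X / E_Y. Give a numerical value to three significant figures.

0.0403

E_X = 7.094·10^-19 J (from wavelength = 280 nm, via E = hc/λ).
E_Y = 1.763·10^-17 J (from frequency = 26.6 PHz, via E = hf).
Ratio = 7.094·10^-19 / 1.763·10^-17 = 0.0403.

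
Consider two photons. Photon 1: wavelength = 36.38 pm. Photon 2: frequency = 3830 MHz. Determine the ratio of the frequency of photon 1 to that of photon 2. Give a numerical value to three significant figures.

2.15e9

f_1 = 8.241e18 Hz (from wavelength = 36.38 pm, via f = c/λ).
f_2 = 3.830e9 Hz (from frequency = 3830 MHz, via f given directly).
Ratio = 8.241e18 / 3.830e9 = 2.15e9.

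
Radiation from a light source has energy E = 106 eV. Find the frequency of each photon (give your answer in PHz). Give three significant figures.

25.6 PHz

First convert: E = 106 eV = 1.6983e-17 J.
For a photon f = E/h, so f = 2.563e16 Hz.
Converting to PHz: f = 25.63 PHz ≈ 25.6 PHz.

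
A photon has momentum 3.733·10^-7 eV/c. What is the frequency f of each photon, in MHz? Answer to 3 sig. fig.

Use h = 6.62607015·10^-34 J·s, c = 2.99792458·10^8 m/s, 1 eV = 1.602176634·10^-19 J.
Convert to SI: p = 3.733·10^-7 eV/c = 1.9950·10^-34 kg·m/s.
The photon relation is f = pc/h, giving f = 9.026·10^7 Hz.
Converting to MHz: f = 90.26 MHz ≈ 90.3 MHz.

90.3 MHz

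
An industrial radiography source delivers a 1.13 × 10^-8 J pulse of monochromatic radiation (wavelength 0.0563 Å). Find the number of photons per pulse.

Per-photon energy: E = 3.528 × 10^-14 J (from wavelength = 0.0563 Å).
N = E_total / E_photon = 1.13 × 10^-8 J / 3.528 × 10^-14 J = 3.20 × 10^5.

3.20 × 10^5 photons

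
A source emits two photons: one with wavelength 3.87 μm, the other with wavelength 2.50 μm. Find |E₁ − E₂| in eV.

Using E = hc/λ: E₁ = 5.133e-20 J, E₂ = 7.946e-20 J.
|ΔE| = |5.133e-20 − 7.946e-20| = 2.81e-20 J = 0.176 eV.

0.176 eV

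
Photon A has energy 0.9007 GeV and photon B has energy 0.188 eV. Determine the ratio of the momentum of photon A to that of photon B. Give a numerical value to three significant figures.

p_A = 4.814 × 10^-19 kg·m/s (from energy = 0.9007 GeV, via p = E/c).
p_B = 1.005 × 10^-28 kg·m/s (from energy = 0.188 eV, via p = E/c).
Ratio = 4.814 × 10^-19 / 1.005 × 10^-28 = 4.79 × 10^9.

4.79 × 10^9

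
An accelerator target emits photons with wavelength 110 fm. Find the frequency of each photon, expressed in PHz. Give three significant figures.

2.73·10^6 PHz

(c = 2.99792458·10^8 m/s.)
First convert: λ = 110 fm = 1.1·10^-13 m.
The photon relation is f = c/λ, giving f = 2.725·10^21 Hz.
Converting to PHz: f = 2.725·10^6 PHz ≈ 2.73·10^6 PHz.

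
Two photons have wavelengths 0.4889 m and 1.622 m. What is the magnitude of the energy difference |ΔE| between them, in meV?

1.77e-3 meV

Using E = hc/λ: E₁ = 4.0631e-25 J, E₂ = 1.2247e-25 J.
|ΔE| = |4.0631e-25 − 1.2247e-25| = 2.84e-25 J = 1.77e-3 meV.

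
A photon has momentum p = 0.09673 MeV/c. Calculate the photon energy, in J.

1.55 × 10^-14 J

Convert to SI: p = 0.09673 MeV/c = 5.1695 × 10^-23 kg·m/s.
The photon relation is E = pc, giving E = 1.550 × 10^-14 J.
So E ≈ 1.55 × 10^-14 J.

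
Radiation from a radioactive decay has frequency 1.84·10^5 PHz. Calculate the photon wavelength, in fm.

Use c = 2.99792458·10^8 m/s.
Convert to SI: f = 1.84·10^5 PHz = 1.84·10^20 Hz.
Since λ = c/f for a photon, λ = 1.629·10^-12 m.
Converting to fm: λ = 1629 fm ≈ 1630 fm.

1630 fm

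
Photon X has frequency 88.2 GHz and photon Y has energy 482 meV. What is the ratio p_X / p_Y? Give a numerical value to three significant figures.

7.57e-4

p_X = 1.949e-31 kg·m/s (from frequency = 88.2 GHz, via p = hf/c).
p_Y = 2.576e-28 kg·m/s (from energy = 482 meV, via p = E/c).
Ratio = 1.949e-31 / 2.576e-28 = 7.57e-4.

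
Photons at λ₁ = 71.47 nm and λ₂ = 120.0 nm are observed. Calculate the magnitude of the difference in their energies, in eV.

7.02 eV

Using E = hc/λ: E₁ = 2.7794 × 10^-18 J, E₂ = 1.6554 × 10^-18 J.
|ΔE| = |2.7794 × 10^-18 − 1.6554 × 10^-18| = 1.12 × 10^-18 J = 7.02 eV.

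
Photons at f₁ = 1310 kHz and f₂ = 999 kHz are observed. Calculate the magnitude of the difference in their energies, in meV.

Using E = hf: E₁ = 8.680e-28 J, E₂ = 6.619e-28 J.
|ΔE| = |8.680e-28 − 6.619e-28| = 2.06e-28 J = 1.29e-6 meV.

1.29e-6 meV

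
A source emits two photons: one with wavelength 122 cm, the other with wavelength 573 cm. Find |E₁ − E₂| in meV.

Using E = hc/λ: E₁ = 1.628e-25 J, E₂ = 3.467e-26 J.
|ΔE| = |1.628e-25 − 3.467e-26| = 1.28e-25 J = 8.00e-4 meV.

8.00e-4 meV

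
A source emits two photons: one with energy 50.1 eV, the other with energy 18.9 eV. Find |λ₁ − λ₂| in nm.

40.9 nm

Using λ = hc/E: λ₁ = 2.475e-8 m, λ₂ = 6.560e-8 m.
|Δλ| = |2.475e-8 − 6.560e-8| = 4.09e-8 m = 40.9 nm.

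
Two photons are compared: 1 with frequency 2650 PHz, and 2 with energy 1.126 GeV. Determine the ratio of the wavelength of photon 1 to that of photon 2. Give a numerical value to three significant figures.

λ_1 = 1.131e-10 m (from frequency = 2650 PHz, via λ = c/f).
λ_2 = 1.101e-15 m (from energy = 1.126 GeV, via λ = hc/E).
Ratio = 1.131e-10 / 1.101e-15 = 1.03e5.

1.03e5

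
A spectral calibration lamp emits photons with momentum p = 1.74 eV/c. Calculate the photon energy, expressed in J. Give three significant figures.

2.79e-19 J

Convert to SI: p = 1.74 eV/c = 9.2991e-28 kg·m/s.
Since E = pc for a photon, E = 2.788e-19 J.
So E ≈ 2.79e-19 J.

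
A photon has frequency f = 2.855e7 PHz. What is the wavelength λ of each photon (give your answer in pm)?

0.0105 pm

First convert: f = 2.855e7 PHz = 2.855e22 Hz.
For a photon λ = c/f, so λ = 1.050e-14 m.
Converting to pm: λ = 0.01050 pm ≈ 0.0105 pm.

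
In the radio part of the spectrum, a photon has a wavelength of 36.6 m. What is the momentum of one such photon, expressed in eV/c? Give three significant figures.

The photon relation is p = h/λ, giving p = 1.810 × 10^-35 kg·m/s.
Converting to eV/c: p = 3.388 × 10^-8 eV/c ≈ 3.39 × 10^-8 eV/c.

3.39 × 10^-8 eV/c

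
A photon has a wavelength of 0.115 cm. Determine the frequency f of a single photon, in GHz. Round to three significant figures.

261 GHz

Convert to SI: λ = 0.115 cm = 0.00115 m.
Since f = c/λ for a photon, f = 2.607·10^11 Hz.
Converting to GHz: f = 260.7 GHz ≈ 261 GHz.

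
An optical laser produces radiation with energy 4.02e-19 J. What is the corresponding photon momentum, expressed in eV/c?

2.51 eV/c

Take c = 2.99792458e8 m/s, 1 eV = 1.602176634e-19 J.
Apply p = E/c: p = 1.341e-27 kg·m/s.
Converting to eV/c: p = 2.509 eV/c ≈ 2.51 eV/c.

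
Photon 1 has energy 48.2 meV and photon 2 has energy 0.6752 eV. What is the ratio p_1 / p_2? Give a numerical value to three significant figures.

0.0714

p_1 = 2.576e-29 kg·m/s (from energy = 48.2 meV, via p = E/c).
p_2 = 3.608e-28 kg·m/s (from energy = 0.6752 eV, via p = E/c).
Ratio = 2.576e-29 / 3.608e-28 = 0.0714.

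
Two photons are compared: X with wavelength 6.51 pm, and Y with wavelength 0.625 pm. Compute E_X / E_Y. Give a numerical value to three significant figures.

0.0960

E_X = 3.051e-14 J (from wavelength = 6.51 pm, via E = hc/λ).
E_Y = 3.178e-13 J (from wavelength = 0.625 pm, via E = hc/λ).
Ratio = 3.051e-14 / 3.178e-13 = 0.0960.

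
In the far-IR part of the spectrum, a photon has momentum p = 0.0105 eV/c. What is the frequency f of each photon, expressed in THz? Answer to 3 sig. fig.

2.54 THz

Use h = 6.62607015·10^-34 J·s, c = 2.99792458·10^8 m/s, 1 eV = 1.602176634·10^-19 J.
In SI units: p = 0.0105 eV/c = 5.6115·10^-30 kg·m/s.
For a photon f = pc/h, so f = 2.539·10^12 Hz.
Converting to THz: f = 2.539 THz ≈ 2.54 THz.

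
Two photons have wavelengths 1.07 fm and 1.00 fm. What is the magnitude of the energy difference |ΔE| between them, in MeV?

81.1 MeV

Using E = hc/λ: E₁ = 1.856e-10 J, E₂ = 1.986e-10 J.
|ΔE| = |1.856e-10 − 1.986e-10| = 1.30e-11 J = 81.1 MeV.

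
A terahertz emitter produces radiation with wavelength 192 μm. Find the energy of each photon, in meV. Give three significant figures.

In SI units: λ = 192 μm = 1.92 × 10^-4 m.
Apply E = hc/λ: E = 1.035 × 10^-21 J.
Converting to meV: E = 6.458 meV ≈ 6.46 meV.

6.46 meV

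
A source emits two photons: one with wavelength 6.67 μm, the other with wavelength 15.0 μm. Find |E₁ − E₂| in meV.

103 meV

Using E = hc/λ: E₁ = 2.978 × 10^-20 J, E₂ = 1.324 × 10^-20 J.
|ΔE| = |2.978 × 10^-20 − 1.324 × 10^-20| = 1.65 × 10^-20 J = 103 meV.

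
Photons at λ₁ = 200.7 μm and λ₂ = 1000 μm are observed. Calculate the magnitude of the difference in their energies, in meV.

Using E = hc/λ: E₁ = 9.8976 × 10^-22 J, E₂ = 1.9864 × 10^-22 J.
|ΔE| = |9.8976 × 10^-22 − 1.9864 × 10^-22| = 7.91 × 10^-22 J = 4.94 meV.

4.94 meV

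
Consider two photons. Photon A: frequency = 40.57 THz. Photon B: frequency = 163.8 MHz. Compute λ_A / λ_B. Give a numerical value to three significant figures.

λ_A = 7.390 × 10^-6 m (from frequency = 40.57 THz, via λ = c/f).
λ_B = 1.830 m (from frequency = 163.8 MHz, via λ = c/f).
Ratio = 7.390 × 10^-6 / 1.830 = 4.04 × 10^-6.

4.04 × 10^-6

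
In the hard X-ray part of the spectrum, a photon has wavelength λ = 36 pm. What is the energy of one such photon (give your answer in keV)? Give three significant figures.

First convert: λ = 36 pm = 3.6e-11 m.
Apply E = hc/λ: E = 5.518e-15 J.
Converting to keV: E = 34.44 keV ≈ 34.4 keV.

34.4 keV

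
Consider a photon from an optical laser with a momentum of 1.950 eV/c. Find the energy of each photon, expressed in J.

First convert: p = 1.950 eV/c = 1.0421e-27 kg·m/s.
For a photon E = pc, so E = 3.124e-19 J.
So E ≈ 3.12e-19 J.

3.12e-19 J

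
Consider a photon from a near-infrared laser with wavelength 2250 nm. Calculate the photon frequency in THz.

Take c = 2.99792458e8 m/s.
Convert to SI: λ = 2250 nm = 2.25e-6 m.
Apply f = c/λ: f = 1.332e14 Hz.
Converting to THz: f = 133.2 THz ≈ 133 THz.

133 THz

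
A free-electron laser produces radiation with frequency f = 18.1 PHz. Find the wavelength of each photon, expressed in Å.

166 Å

Take c = 2.99792458e8 m/s.
Convert to SI: f = 18.1 PHz = 1.81e16 Hz.
The photon relation is λ = c/f, giving λ = 1.656e-8 m.
Converting to Å: λ = 165.6 Å ≈ 166 Å.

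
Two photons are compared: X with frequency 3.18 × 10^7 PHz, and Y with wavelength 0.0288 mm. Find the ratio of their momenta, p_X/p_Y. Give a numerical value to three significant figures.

p_X = 7.028 × 10^-20 kg·m/s (from frequency = 3.18 × 10^7 PHz, via p = hf/c).
p_Y = 2.301 × 10^-29 kg·m/s (from wavelength = 0.0288 mm, via p = h/λ).
Ratio = 7.028 × 10^-20 / 2.301 × 10^-29 = 3.05 × 10^9.

3.05 × 10^9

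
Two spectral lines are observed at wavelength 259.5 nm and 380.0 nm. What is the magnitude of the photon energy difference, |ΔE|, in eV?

Using E = hc/λ: E₁ = 7.6549·10^-19 J, E₂ = 5.2275·10^-19 J.
|ΔE| = |7.6549·10^-19 − 5.2275·10^-19| = 2.43·10^-19 J = 1.52 eV.

1.52 eV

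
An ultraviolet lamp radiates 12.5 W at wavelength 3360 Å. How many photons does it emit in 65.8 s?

1.39 × 10^21 photons

Total energy: E_total = P·t = 12.5 × 65.8 = 822.5 J.
Per-photon energy: E = 5.912 × 10^-19 J.
N = E_total / E_photon = 1.39 × 10^21.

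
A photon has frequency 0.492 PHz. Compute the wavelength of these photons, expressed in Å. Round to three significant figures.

Use c = 2.99792458e8 m/s.
First convert: f = 0.492 PHz = 4.92e14 Hz.
Apply λ = c/f: λ = 6.093e-7 m.
Converting to Å: λ = 6093 Å ≈ 6090 Å.

6090 Å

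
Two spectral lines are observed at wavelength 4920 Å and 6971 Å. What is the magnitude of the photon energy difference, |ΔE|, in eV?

Using E = hc/λ: E₁ = 4.0375 × 10^-19 J, E₂ = 2.8496 × 10^-19 J.
|ΔE| = |4.0375 × 10^-19 − 2.8496 × 10^-19| = 1.19 × 10^-19 J = 0.741 eV.

0.741 eV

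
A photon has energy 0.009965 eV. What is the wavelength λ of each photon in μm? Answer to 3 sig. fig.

124 μm

In SI units: E = 0.009965 eV = 1.5966 × 10^-21 J.
The photon relation is λ = hc/E, giving λ = 1.244 × 10^-4 m.
Converting to μm: λ = 124.4 μm ≈ 124 μm.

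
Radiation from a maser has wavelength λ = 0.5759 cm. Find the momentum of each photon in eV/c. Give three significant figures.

2.15e-4 eV/c

First convert: λ = 0.5759 cm = 0.005759 m.
For a photon p = h/λ, so p = 1.151e-31 kg·m/s.
Converting to eV/c: p = 2.153e-4 eV/c ≈ 2.15e-4 eV/c.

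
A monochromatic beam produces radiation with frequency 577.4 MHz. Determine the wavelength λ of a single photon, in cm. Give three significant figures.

Take c = 2.99792458e8 m/s.
Convert to SI: f = 577.4 MHz = 5.774e8 Hz.
Since λ = c/f for a photon, λ = 0.5192 m.
Converting to cm: λ = 51.92 cm ≈ 51.9 cm.

51.9 cm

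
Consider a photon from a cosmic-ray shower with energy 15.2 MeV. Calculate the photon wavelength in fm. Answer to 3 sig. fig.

81.6 fm

Use h = 6.62607015 × 10^-34 J·s, c = 2.99792458 × 10^8 m/s, 1 eV = 1.602176634 × 10^-19 J.
In SI units: E = 15.2 MeV = 2.4353 × 10^-12 J.
Since λ = hc/E for a photon, λ = 8.157 × 10^-14 m.
Converting to fm: λ = 81.57 fm ≈ 81.6 fm.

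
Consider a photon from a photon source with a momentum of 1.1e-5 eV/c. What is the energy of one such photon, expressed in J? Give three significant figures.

In SI units: p = 1.1e-5 eV/c = 5.8787e-33 kg·m/s.
Apply E = pc: E = 1.762e-24 J.
So E ≈ 1.76e-24 J.

1.76e-24 J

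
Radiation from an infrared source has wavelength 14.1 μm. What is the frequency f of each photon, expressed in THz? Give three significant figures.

First convert: λ = 14.1 μm = 1.41e-5 m.
Apply f = c/λ: f = 2.126e13 Hz.
Converting to THz: f = 21.26 THz ≈ 21.3 THz.

21.3 THz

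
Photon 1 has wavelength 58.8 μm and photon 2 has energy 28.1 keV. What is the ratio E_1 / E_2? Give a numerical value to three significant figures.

7.50 × 10^-7

E_1 = 3.378 × 10^-21 J (from wavelength = 58.8 μm, via E = hc/λ).
E_2 = 4.502 × 10^-15 J (from energy = 28.1 keV, via E given directly).
Ratio = 3.378 × 10^-21 / 4.502 × 10^-15 = 7.50 × 10^-7.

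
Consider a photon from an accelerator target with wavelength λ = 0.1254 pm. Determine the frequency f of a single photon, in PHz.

(c = 2.99792458 × 10^8 m/s.)
Convert to SI: λ = 0.1254 pm = 1.254 × 10^-13 m.
The photon relation is f = c/λ, giving f = 2.391 × 10^21 Hz.
Converting to PHz: f = 2.391 × 10^6 PHz ≈ 2.39 × 10^6 PHz.

2.39 × 10^6 PHz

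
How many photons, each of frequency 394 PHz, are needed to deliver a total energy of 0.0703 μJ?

2.69 × 10^8 photons

Per-photon energy: E = 2.611 × 10^-16 J (from frequency = 394 PHz).
N = E_total / E_photon = 7.03 × 10^-8 J / 2.611 × 10^-16 J = 2.69 × 10^8.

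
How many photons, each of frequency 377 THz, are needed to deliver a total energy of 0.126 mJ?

Per-photon energy: E = 2.498e-19 J (from frequency = 377 THz).
N = E_total / E_photon = 1.26e-4 J / 2.498e-19 J = 5.04e14.

5.04e14 photons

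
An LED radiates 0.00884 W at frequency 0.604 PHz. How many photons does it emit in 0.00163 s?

Total energy: E_total = P·t = 0.00884 × 0.00163 = 1.441 × 10^-5 J.
Per-photon energy: E = 4.002 × 10^-19 J.
N = E_total / E_photon = 3.60 × 10^13.

3.60 × 10^13 photons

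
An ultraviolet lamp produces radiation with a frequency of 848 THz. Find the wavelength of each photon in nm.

354 nm

Take c = 2.99792458·10^8 m/s.
First convert: f = 848 THz = 8.48·10^14 Hz.
For a photon λ = c/f, so λ = 3.535·10^-7 m.
Converting to nm: λ = 353.5 nm ≈ 354 nm.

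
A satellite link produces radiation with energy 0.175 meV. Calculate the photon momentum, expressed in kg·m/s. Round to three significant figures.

9.35·10^-32 kg·m/s

Convert to SI: E = 0.175 meV = 2.8038·10^-23 J.
Apply p = E/c: p = 9.353·10^-32 kg·m/s.
So p ≈ 9.35·10^-32 kg·m/s.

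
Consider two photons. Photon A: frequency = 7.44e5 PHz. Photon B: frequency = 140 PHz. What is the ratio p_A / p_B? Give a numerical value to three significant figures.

5310

p_A = 1.644e-21 kg·m/s (from frequency = 7.44e5 PHz, via p = hf/c).
p_B = 3.094e-25 kg·m/s (from frequency = 140 PHz, via p = hf/c).
Ratio = 1.644e-21 / 3.094e-25 = 5310.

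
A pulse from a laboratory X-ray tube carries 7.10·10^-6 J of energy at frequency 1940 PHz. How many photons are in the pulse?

Per-photon energy: E = 1.285·10^-15 J (from frequency = 1940 PHz).
N = E_total / E_photon = 7.10·10^-6 J / 1.285·10^-15 J = 5.52·10^9.

5.52·10^9 photons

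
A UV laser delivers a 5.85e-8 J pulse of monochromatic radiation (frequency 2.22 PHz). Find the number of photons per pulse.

Per-photon energy: E = 1.471e-18 J (from frequency = 2.22 PHz).
N = E_total / E_photon = 5.85e-8 J / 1.471e-18 J = 3.98e10.

3.98e10 photons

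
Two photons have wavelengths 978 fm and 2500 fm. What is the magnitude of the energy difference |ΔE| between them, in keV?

772 keV

Using E = hc/λ: E₁ = 2.031e-13 J, E₂ = 7.946e-14 J.
|ΔE| = |2.031e-13 − 7.946e-14| = 1.24e-13 J = 772 keV.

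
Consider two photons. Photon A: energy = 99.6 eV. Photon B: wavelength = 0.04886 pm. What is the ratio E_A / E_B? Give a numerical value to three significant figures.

3.93·10^-6

E_A = 1.596·10^-17 J (from energy = 99.6 eV, via E given directly).
E_B = 4.066·10^-12 J (from wavelength = 0.04886 pm, via E = hc/λ).
Ratio = 1.596·10^-17 / 4.066·10^-12 = 3.93·10^-6.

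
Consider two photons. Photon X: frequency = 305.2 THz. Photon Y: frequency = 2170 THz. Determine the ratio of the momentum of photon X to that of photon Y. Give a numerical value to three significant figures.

0.141

p_X = 6.746e-28 kg·m/s (from frequency = 305.2 THz, via p = hf/c).
p_Y = 4.796e-27 kg·m/s (from frequency = 2170 THz, via p = hf/c).
Ratio = 6.746e-28 / 4.796e-27 = 0.141.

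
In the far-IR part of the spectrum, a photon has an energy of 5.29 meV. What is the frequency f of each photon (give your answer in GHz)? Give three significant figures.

First convert: E = 5.29 meV = 8.4755 × 10^-22 J.
Apply f = E/h: f = 1.279 × 10^12 Hz.
Converting to GHz: f = 1279 GHz ≈ 1280 GHz.

1280 GHz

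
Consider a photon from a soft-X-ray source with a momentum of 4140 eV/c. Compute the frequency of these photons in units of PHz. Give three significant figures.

Take h = 6.62607015e-34 J·s, c = 2.99792458e8 m/s, 1 eV = 1.602176634e-19 J.
In SI units: p = 4140 eV/c = 2.2125e-24 kg·m/s.
Since f = pc/h for a photon, f = 1.001e18 Hz.
Converting to PHz: f = 1001 PHz ≈ 1000 PHz.

1000 PHz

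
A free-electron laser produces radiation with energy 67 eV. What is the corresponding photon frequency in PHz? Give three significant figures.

In SI units: E = 67 eV = 1.0735e-17 J.
Since f = E/h for a photon, f = 1.620e16 Hz.
Converting to PHz: f = 16.20 PHz ≈ 16.2 PHz.

16.2 PHz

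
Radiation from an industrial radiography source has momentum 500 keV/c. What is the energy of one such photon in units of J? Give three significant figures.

8.01 × 10^-14 J

First convert: p = 500 keV/c = 2.6721 × 10^-22 kg·m/s.
Since E = pc for a photon, E = 8.011 × 10^-14 J.
So E ≈ 8.01 × 10^-14 J.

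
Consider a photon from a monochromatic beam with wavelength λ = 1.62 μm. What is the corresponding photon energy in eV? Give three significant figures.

Use h = 6.62607015·10^-34 J·s, c = 2.99792458·10^8 m/s, 1 eV = 1.602176634·10^-19 J.
Convert to SI: λ = 1.62 μm = 1.62·10^-6 m.
Since E = hc/λ for a photon, E = 1.226·10^-19 J.
Converting to eV: E = 0.7653 eV ≈ 0.765 eV.

0.765 eV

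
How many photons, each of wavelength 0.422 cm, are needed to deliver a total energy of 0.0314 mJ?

6.67 × 10^17 photons

Per-photon energy: E = 4.707 × 10^-23 J (from wavelength = 0.422 cm).
N = E_total / E_photon = 3.14 × 10^-5 J / 4.707 × 10^-23 J = 6.67 × 10^17.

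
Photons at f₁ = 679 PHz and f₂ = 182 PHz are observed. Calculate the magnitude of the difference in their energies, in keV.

Using E = hf: E₁ = 4.499·10^-16 J, E₂ = 1.206·10^-16 J.
|ΔE| = |4.499·10^-16 − 1.206·10^-16| = 3.29·10^-16 J = 2.06 keV.

2.06 keV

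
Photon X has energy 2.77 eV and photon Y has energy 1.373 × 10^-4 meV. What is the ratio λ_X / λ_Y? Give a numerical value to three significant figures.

4.96 × 10^-8

λ_X = 4.476 × 10^-7 m (from energy = 2.77 eV, via λ = hc/E).
λ_Y = 9.030 m (from energy = 1.373 × 10^-4 meV, via λ = hc/E).
Ratio = 4.476 × 10^-7 / 9.030 = 4.96 × 10^-8.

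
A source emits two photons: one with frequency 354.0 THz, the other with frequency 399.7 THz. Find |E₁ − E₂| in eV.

0.189 eV

Using E = hf: E₁ = 2.3456·10^-19 J, E₂ = 2.6484·10^-19 J.
|ΔE| = |2.3456·10^-19 − 2.6484·10^-19| = 3.03·10^-20 J = 0.189 eV.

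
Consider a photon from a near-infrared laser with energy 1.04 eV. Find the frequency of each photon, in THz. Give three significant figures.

251 THz

In SI units: E = 1.04 eV = 1.6663·10^-19 J.
The photon relation is f = E/h, giving f = 2.515·10^14 Hz.
Converting to THz: f = 251.5 THz ≈ 251 THz.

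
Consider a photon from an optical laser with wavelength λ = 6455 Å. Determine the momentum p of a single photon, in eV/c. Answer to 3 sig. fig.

1.92 eV/c

In SI units: λ = 6455 Å = 6.455 × 10^-7 m.
Since p = h/λ for a photon, p = 1.027 × 10^-27 kg·m/s.
Converting to eV/c: p = 1.921 eV/c ≈ 1.92 eV/c.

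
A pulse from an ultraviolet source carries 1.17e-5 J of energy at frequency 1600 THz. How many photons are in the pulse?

Per-photon energy: E = 1.060e-18 J (from frequency = 1600 THz).
N = E_total / E_photon = 1.17e-5 J / 1.060e-18 J = 1.10e13.

1.10e13 photons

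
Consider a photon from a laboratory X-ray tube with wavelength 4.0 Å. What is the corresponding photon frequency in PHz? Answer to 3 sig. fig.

749 PHz

Convert to SI: λ = 4.0 Å = 4.0·10^-10 m.
For a photon f = c/λ, so f = 7.495·10^17 Hz.
Converting to PHz: f = 749.5 PHz ≈ 749 PHz.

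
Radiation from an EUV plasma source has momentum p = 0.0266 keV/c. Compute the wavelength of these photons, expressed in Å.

Take h = 6.62607015 × 10^-34 J·s, c = 2.99792458 × 10^8 m/s, 1 eV = 1.602176634 × 10^-19 J.
In SI units: p = 0.0266 keV/c = 1.4216 × 10^-26 kg·m/s.
For a photon λ = h/p, so λ = 4.661 × 10^-8 m.
Converting to Å: λ = 466.1 Å ≈ 466 Å.

466 Å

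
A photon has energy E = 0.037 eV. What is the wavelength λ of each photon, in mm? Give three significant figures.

In SI units: E = 0.037 eV = 5.9281 × 10^-21 J.
The photon relation is λ = hc/E, giving λ = 3.351 × 10^-5 m.
Converting to mm: λ = 0.03351 mm ≈ 0.0335 mm.

0.0335 mm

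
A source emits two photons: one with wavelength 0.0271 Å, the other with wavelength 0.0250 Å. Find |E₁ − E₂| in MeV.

0.0384 MeV

Using E = hc/λ: E₁ = 7.330e-14 J, E₂ = 7.946e-14 J.
|ΔE| = |7.330e-14 − 7.946e-14| = 6.16e-15 J = 0.0384 MeV.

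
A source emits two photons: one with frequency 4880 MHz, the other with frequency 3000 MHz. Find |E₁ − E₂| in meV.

Using E = hf: E₁ = 3.234e-24 J, E₂ = 1.988e-24 J.
|ΔE| = |3.234e-24 − 1.988e-24| = 1.25e-24 J = 7.78e-3 meV.

7.78e-3 meV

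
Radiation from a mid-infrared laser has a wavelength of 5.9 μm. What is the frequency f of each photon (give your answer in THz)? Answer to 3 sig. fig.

50.8 THz

First convert: λ = 5.9 μm = 5.9e-6 m.
Apply f = c/λ: f = 5.081e13 Hz.
Converting to THz: f = 50.81 THz ≈ 50.8 THz.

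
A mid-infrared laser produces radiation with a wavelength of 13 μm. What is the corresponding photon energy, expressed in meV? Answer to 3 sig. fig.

95.4 meV

In SI units: λ = 13 μm = 1.3e-5 m.
Apply E = hc/λ: E = 1.528e-20 J.
Converting to meV: E = 95.37 meV ≈ 95.4 meV.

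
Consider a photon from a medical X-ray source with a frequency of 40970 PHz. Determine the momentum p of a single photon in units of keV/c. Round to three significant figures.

169 keV/c

In SI units: f = 40970 PHz = 4.097e19 Hz.
The photon relation is p = hf/c, giving p = 9.055e-23 kg·m/s.
Converting to keV/c: p = 169.4 keV/c ≈ 169 keV/c.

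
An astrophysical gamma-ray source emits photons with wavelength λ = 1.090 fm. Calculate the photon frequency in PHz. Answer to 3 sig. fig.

First convert: λ = 1.090 fm = 1.090 × 10^-15 m.
The photon relation is f = c/λ, giving f = 2.750 × 10^23 Hz.
Converting to PHz: f = 2.750 × 10^8 PHz ≈ 2.75 × 10^8 PHz.

2.75 × 10^8 PHz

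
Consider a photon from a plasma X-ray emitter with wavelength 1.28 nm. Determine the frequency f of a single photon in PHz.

(c = 2.99792458e8 m/s.)
In SI units: λ = 1.28 nm = 1.28e-9 m.
The photon relation is f = c/λ, giving f = 2.342e17 Hz.
Converting to PHz: f = 234.2 PHz ≈ 234 PHz.

234 PHz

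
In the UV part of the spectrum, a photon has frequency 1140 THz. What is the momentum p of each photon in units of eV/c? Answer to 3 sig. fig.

4.71 eV/c

Take h = 6.62607015e-34 J·s, c = 2.99792458e8 m/s, 1 eV = 1.602176634e-19 J.
In SI units: f = 1140 THz = 1.14e15 Hz.
Since p = hf/c for a photon, p = 2.520e-27 kg·m/s.
Converting to eV/c: p = 4.715 eV/c ≈ 4.71 eV/c.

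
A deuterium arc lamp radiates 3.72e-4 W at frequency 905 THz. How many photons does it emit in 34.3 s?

Total energy: E_total = P·t = 3.72e-4 × 34.3 = 0.01276 J.
Per-photon energy: E = 5.997e-19 J.
N = E_total / E_photon = 2.13e16.

2.13e16 photons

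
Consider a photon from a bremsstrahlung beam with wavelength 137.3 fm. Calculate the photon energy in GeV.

9.03·10^-3 GeV

Take h = 6.62607015·10^-34 J·s, c = 2.99792458·10^8 m/s, 1 eV = 1.602176634·10^-19 J.
Convert to SI: λ = 137.3 fm = 1.373·10^-13 m.
For a photon E = hc/λ, so E = 1.447·10^-12 J.
Converting to GeV: E = 0.009030 GeV ≈ 9.03·10^-3 GeV.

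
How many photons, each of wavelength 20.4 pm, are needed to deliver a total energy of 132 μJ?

Per-photon energy: E = 9.737e-15 J (from wavelength = 20.4 pm).
N = E_total / E_photon = 1.32e-4 J / 9.737e-15 J = 1.36e10.

1.36e10 photons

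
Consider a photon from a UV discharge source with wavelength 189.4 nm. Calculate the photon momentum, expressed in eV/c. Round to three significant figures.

Use h = 6.62607015e-34 J·s, c = 2.99792458e8 m/s, 1 eV = 1.602176634e-19 J.
Convert to SI: λ = 189.4 nm = 1.894e-7 m.
For a photon p = h/λ, so p = 3.498e-27 kg·m/s.
Converting to eV/c: p = 6.546 eV/c ≈ 6.55 eV/c.

6.55 eV/c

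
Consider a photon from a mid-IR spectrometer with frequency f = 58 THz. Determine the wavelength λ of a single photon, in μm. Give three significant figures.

Take c = 2.99792458 × 10^8 m/s.
First convert: f = 58 THz = 5.8 × 10^13 Hz.
Apply λ = c/f: λ = 5.169 × 10^-6 m.
Converting to μm: λ = 5.169 μm ≈ 5.17 μm.

5.17 μm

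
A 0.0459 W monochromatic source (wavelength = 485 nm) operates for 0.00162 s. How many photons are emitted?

Total energy: E_total = P·t = 0.0459 × 0.00162 = 7.436·10^-5 J.
Per-photon energy: E = 4.096·10^-19 J.
N = E_total / E_photon = 1.82·10^14.

1.82·10^14 photons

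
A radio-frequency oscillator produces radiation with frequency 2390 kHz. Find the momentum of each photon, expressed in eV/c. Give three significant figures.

9.88 × 10^-9 eV/c

Convert to SI: f = 2390 kHz = 2.39 × 10^6 Hz.
The photon relation is p = hf/c, giving p = 5.282 × 10^-36 kg·m/s.
Converting to eV/c: p = 9.884 × 10^-9 eV/c ≈ 9.88 × 10^-9 eV/c.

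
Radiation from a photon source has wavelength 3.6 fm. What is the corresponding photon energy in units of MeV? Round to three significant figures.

344 MeV

Take h = 6.62607015 × 10^-34 J·s, c = 2.99792458 × 10^8 m/s, 1 eV = 1.602176634 × 10^-19 J.
First convert: λ = 3.6 fm = 3.6 × 10^-15 m.
Since E = hc/λ for a photon, E = 5.518 × 10^-11 J.
Converting to MeV: E = 344.4 MeV ≈ 344 MeV.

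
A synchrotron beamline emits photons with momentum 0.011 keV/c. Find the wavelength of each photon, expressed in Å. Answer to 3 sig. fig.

In SI units: p = 0.011 keV/c = 5.8787e-27 kg·m/s.
The photon relation is λ = h/p, giving λ = 1.127e-7 m.
Converting to Å: λ = 1127 Å ≈ 1130 Å.

1130 Å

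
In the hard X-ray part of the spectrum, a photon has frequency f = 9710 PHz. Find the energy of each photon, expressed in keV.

In SI units: f = 9710 PHz = 9.71 × 10^18 Hz.
Apply E = hf: E = 6.434 × 10^-15 J.
Converting to keV: E = 40.16 keV ≈ 40.2 keV.

40.2 keV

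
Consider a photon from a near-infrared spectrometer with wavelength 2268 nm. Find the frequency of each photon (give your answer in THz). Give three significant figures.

Take c = 2.99792458 × 10^8 m/s.
Convert to SI: λ = 2268 nm = 2.268 × 10^-6 m.
The photon relation is f = c/λ, giving f = 1.322 × 10^14 Hz.
Converting to THz: f = 132.2 THz ≈ 132 THz.

132 THz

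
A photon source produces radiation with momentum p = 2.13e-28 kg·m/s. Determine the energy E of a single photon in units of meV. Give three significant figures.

399 meV

Use c = 2.99792458e8 m/s, 1 eV = 1.602176634e-19 J.
For a photon E = pc, so E = 6.386e-20 J.
Converting to meV: E = 398.6 meV ≈ 399 meV.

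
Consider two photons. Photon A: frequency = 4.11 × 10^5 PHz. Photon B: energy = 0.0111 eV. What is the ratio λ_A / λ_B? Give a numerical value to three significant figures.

λ_A = 7.294 × 10^-13 m (from frequency = 4.11 × 10^5 PHz, via λ = c/f).
λ_B = 1.117 × 10^-4 m (from energy = 0.0111 eV, via λ = hc/E).
Ratio = 7.294 × 10^-13 / 1.117 × 10^-4 = 6.53 × 10^-9.

6.53 × 10^-9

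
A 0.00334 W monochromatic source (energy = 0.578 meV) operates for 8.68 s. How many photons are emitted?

Total energy: E_total = P·t = 0.00334 × 8.68 = 0.02899 J.
Per-photon energy: E = 9.261·10^-23 J.
N = E_total / E_photon = 3.13·10^20.

3.13·10^20 photons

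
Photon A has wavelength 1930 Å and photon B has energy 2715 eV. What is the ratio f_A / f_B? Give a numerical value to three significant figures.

f_A = 1.553 × 10^15 Hz (from wavelength = 1930 Å, via f = c/λ).
f_B = 6.565 × 10^17 Hz (from energy = 2715 eV, via f = E/h).
Ratio = 1.553 × 10^15 / 6.565 × 10^17 = 2.37 × 10^-3.

2.37 × 10^-3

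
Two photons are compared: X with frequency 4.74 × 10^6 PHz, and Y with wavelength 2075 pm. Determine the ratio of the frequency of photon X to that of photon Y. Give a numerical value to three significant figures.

f_X = 4.740 × 10^21 Hz (from frequency = 4.74 × 10^6 PHz, via f given directly).
f_Y = 1.445 × 10^17 Hz (from wavelength = 2075 pm, via f = c/λ).
Ratio = 4.740 × 10^21 / 1.445 × 10^17 = 3.28 × 10^4.

3.28 × 10^4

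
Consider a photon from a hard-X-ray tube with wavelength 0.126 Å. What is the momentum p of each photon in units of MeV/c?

0.0984 MeV/c

In SI units: λ = 0.126 Å = 1.26 × 10^-11 m.
For a photon p = h/λ, so p = 5.259 × 10^-23 kg·m/s.
Converting to MeV/c: p = 0.09840 MeV/c ≈ 0.0984 MeV/c.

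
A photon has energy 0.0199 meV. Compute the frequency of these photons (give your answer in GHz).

Take h = 6.62607015e-34 J·s, 1 eV = 1.602176634e-19 J.
In SI units: E = 0.0199 meV = 3.1883e-24 J.
Since f = E/h for a photon, f = 4.812e9 Hz.
Converting to GHz: f = 4.812 GHz ≈ 4.81 GHz.

4.81 GHz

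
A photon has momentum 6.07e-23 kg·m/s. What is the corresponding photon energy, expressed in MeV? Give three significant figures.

0.114 MeV

Use c = 2.99792458e8 m/s, 1 eV = 1.602176634e-19 J.
Apply E = pc: E = 1.820e-14 J.
Converting to MeV: E = 0.1136 MeV ≈ 0.114 MeV.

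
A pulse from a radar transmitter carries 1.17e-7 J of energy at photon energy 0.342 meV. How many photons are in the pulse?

Per-photon energy: E = 5.479e-23 J (from energy = 0.342 meV).
N = E_total / E_photon = 1.17e-7 J / 5.479e-23 J = 2.14e15.

2.14e15 photons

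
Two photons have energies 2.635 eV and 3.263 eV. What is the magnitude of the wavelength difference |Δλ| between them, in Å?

906 Å

Using λ = hc/E: λ₁ = 4.7053 × 10^-7 m, λ₂ = 3.7997 × 10^-7 m.
|Δλ| = |4.7053 × 10^-7 − 3.7997 × 10^-7| = 9.06 × 10^-8 m = 906 Å.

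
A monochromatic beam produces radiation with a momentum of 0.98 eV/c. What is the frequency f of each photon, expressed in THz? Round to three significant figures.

237 THz

First convert: p = 0.98 eV/c = 5.2374e-28 kg·m/s.
For a photon f = pc/h, so f = 2.370e14 Hz.
Converting to THz: f = 237.0 THz ≈ 237 THz.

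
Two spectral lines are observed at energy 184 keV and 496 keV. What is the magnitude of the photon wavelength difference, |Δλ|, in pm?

Using λ = hc/E: λ₁ = 6.738 × 10^-12 m, λ₂ = 2.500 × 10^-12 m.
|Δλ| = |6.738 × 10^-12 − 2.500 × 10^-12| = 4.24 × 10^-12 m = 4.24 pm.

4.24 pm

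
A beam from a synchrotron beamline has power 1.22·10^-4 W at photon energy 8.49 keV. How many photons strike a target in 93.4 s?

8.38·10^12 photons

Total energy: E_total = P·t = 1.22·10^-4 × 93.4 = 0.01139 J.
Per-photon energy: E = 1.360·10^-15 J.
N = E_total / E_photon = 8.38·10^12.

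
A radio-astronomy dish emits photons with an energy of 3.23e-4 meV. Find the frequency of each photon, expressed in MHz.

In SI units: E = 3.23e-4 meV = 5.1750e-26 J.
The photon relation is f = E/h, giving f = 7.810e7 Hz.
Converting to MHz: f = 78.10 MHz ≈ 78.1 MHz.

78.1 MHz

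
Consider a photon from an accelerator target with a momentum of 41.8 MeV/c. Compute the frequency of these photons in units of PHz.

First convert: p = 41.8 MeV/c = 2.2339 × 10^-20 kg·m/s.
For a photon f = pc/h, so f = 1.011 × 10^22 Hz.
Converting to PHz: f = 1.011 × 10^7 PHz ≈ 1.01 × 10^7 PHz.

1.01 × 10^7 PHz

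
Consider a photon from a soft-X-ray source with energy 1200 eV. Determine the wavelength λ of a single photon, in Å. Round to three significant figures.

(h = 6.62607015e-34 J·s, c = 2.99792458e8 m/s, 1 eV = 1.602176634e-19 J.)
Convert to SI: E = 1200 eV = 1.9226e-16 J.
For a photon λ = hc/E, so λ = 1.033e-9 m.
Converting to Å: λ = 10.33 Å ≈ 10.3 Å.

10.3 Å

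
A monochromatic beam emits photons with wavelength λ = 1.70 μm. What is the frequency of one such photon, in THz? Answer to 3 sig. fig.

176 THz

Use c = 2.99792458·10^8 m/s.
First convert: λ = 1.70 μm = 1.70·10^-6 m.
Since f = c/λ for a photon, f = 1.763·10^14 Hz.
Converting to THz: f = 176.3 THz ≈ 176 THz.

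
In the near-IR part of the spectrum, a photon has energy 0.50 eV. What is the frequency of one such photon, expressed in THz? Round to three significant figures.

Convert to SI: E = 0.50 eV = 8.0109 × 10^-20 J.
For a photon f = E/h, so f = 1.209 × 10^14 Hz.
Converting to THz: f = 120.9 THz ≈ 121 THz.

121 THz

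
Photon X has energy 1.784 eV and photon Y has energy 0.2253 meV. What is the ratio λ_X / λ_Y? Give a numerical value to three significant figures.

1.26e-4

λ_X = 6.950e-7 m (from energy = 1.784 eV, via λ = hc/E).
λ_Y = 0.005503 m (from energy = 0.2253 meV, via λ = hc/E).
Ratio = 6.950e-7 / 0.005503 = 1.26e-4.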